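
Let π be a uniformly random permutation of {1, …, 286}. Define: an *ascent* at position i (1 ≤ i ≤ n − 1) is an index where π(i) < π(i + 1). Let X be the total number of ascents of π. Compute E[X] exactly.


Write X = Σ X_I over i = 1, …, 285, with X_I the indicator of one ascent.
There are 285 indicators.
For each fixed i, the pair (π(i), π(i+1)) is a uniformly random ordered pair of distinct values from {1, …, 286}; by symmetry P[π(i) < π(i+1)] = 1/2.
By linearity: E[X] = 285 · (1/2) = (286 − 1) · (1/2) = 285/2 ≈ 142.5000.

E[X] = 285/2 = 142.5000.


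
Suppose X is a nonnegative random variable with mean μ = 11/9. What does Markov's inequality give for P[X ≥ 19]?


μ = E[X] = 11/9, a = 19.
Markov: P[X ≥ 19] ≤ μ/a = (11/9)/19 = 11/171.
Numerically: ≈ 0.06433.
(Since a = 19 > μ = 1.22222, the bound 11/171 is < 1 and informative.)

P[X ≥ 19] ≤ 11/171 ≈ 0.06433.


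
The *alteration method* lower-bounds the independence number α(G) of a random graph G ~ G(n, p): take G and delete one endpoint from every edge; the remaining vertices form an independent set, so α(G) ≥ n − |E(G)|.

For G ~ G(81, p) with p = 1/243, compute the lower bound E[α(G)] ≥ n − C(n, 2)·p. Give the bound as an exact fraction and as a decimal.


E[|E(G)|] = C(81, 2)·p = 3240 · (1/243) = 40/3.
E[α(G)] ≥ n − E[|E(G)|] = 81 − 40/3 = 203/3.
Numerically: ≈ 67.666667.
(This is only a lower bound; the true E[α(G)] may be larger.)

E[α(G)] ≥ 203/3 ≈ 67.666667.


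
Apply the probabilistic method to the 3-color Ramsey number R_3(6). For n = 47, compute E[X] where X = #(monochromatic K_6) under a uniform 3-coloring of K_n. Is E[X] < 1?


E[X] = C(47, 6) · 3^{1 − 15} = 10737573 · 3^{−14} = 10737573/4782969.
As a reduced fraction: E[X] = 3579191/1594323 ≈ 2.24496.
Is E[X] < 1? NO.
Since E[X] ≥ 1, the first-moment bound is inconclusive at n = 47; it does NOT by itself certify R_3(6) > 47.

E[X] = 3579191/1594323 ≈ 2.24496; E[X] ≥ 1; first-moment method inconclusive here.


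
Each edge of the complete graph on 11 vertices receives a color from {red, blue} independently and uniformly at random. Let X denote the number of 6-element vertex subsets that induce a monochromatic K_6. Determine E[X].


Let X = Σ_S X_S over the C(11, 6) = 462 subsets S of size 6, where X_S = 1 if the K_6 on S is monochromatic.
For a fixed S, the K_6 on S has C(6, 2) = 15 edges. P[all 15 edges red] = (1/2)^15, and likewise for blue, so P[monochromatic] = 2·(1/2)^15 = 2^{1 − 15} = 1/16384.
Summing: E[X] = C(11, 6) · 2^{1 − 15} = 462 · 1/16384 = 231/8192.
Numerically: E[X] ≈ 0.028198.

E[X] = C(11,6)·2^(1−C(6,2)) = 231/8192 ≈ 0.028198.


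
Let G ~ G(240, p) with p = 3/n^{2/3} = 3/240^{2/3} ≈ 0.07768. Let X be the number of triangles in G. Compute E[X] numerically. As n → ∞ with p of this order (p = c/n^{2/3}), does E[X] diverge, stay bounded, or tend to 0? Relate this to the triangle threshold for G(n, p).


Number of potential triangles: C(240, 3) = 2275280.
Each occurs with probability p³ ≈ (0.07768)³ ≈ 4.687500e-04.
By linearity: E[X] = C(240, 3)·p³ ≈ 2275280 · 4.687500e-04 ≈ 1066.5375.
Since α = 2/3 < 1, p = c/n^{2/3} ≫ 1/n is above the triangle threshold p ~ 1/n. Asymptotically E[X] ~ (c³/6)·n^{3(1−α)} = (3³/6)·n^{1} → ∞; triangles are abundant w.h.p.

E[X] ≈ 1066.5375; in regime p = Θ(1/n^{2/3}) E[X] diverges (above the triangle threshold p ~ 1/n).


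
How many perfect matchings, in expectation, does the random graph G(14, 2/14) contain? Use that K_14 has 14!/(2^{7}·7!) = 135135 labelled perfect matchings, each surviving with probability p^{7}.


K_14 has 14!/(2^{7}·7!) = 135135 labelled perfect matchings.
For each such perfect matching H, let X_H = 1 if all 7 edges of H are present in G. Then P[X_H = 1] = p^{7} = (1/7)^{7} = 1/823543.
Summing the indicators: E[X] = Σ_H E[X_H] = 135135 · p^{7} = 135135 · 1/823543 = 19305/117649.
Numerically: E[X] ≈ 0.1641.

E[X] = 135135 · (1/7)^{7} = 19305/117649 ≈ 0.1641.


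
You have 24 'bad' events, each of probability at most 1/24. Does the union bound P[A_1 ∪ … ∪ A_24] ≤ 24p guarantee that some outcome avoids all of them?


Union bound: P[∪_{i=1}^{24} A_i] ≤ Σ_i P[A_i] ≤ 24·p = 24·(1/24) = 1.
Numerically: 1 ≈ 1.000000.
Is 1 < 1? NO.
Since the bound 1 is ≥ 1, the union bound is uninformative here; it does NOT by itself certify existence.

24·p = 1 ≈ 1.000000; existence NOT certified by the union bound.


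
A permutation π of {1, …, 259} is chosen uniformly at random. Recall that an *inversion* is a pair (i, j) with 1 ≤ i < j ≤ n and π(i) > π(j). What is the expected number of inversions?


Write X = Σ X_I over the C(259, 2) = 33411 pairs i < j, with X_I the indicator of one inversion.
There are 33411 indicators.
For each fixed pair i < j, the values π(i) and π(j) are two distinct elements of {1, …, 259} in uniformly random order; by symmetry P[π(i) > π(j)] = 1/2.
By linearity: E[X] = 33411 · (1/2) = C(259, 2) · (1/2) = 33411/2 = 33411/2 ≈ 16705.500.

E[X] = 33411/2 = 16705.500.


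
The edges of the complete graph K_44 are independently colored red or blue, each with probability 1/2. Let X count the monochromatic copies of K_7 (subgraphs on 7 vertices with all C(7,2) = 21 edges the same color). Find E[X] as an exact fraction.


Let X = Σ_S X_S over the C(44, 7) = 38320568 subsets S of size 7, where X_S = 1 if the K_7 on S is monochromatic.
For a fixed S, the K_7 on S has C(7, 2) = 21 edges. P[all 21 edges red] = (1/2)^21, and likewise for blue, so P[monochromatic] = 2·(1/2)^21 = 2^{1 − 21} = 1/1048576.
Summing: E[X] = C(44, 7) · 2^{1 − 21} = 38320568 · 1/1048576 = 4790071/131072.
Numerically: E[X] ≈ 36.5453.

E[X] = C(44,7)·2^(1−C(7,2)) = 4790071/131072 ≈ 36.5453.


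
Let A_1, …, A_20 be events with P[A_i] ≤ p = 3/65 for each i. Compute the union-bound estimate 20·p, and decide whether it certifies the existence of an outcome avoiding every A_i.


Union bound: P[∪_{i=1}^{20} A_i] ≤ Σ_i P[A_i] ≤ 20·p = 20·(3/65) = 12/13.
Numerically: 12/13 ≈ 0.923077.
Is 12/13 < 1? YES.
Since P[∪ A_i] ≤ 12/13 < 1, the complement has P[∩ A_i^c] ≥ 1 − 12/13 = 1/13 > 0, so some outcome avoids every A_i.

20·p = 12/13 ≈ 0.923077; existence CERTIFIED by the union bound.


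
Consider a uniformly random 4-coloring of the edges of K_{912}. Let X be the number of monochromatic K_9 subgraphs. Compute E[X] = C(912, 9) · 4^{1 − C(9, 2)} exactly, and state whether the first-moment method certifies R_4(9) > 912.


E[X] = C(912, 9) · 4^{1 − 36} = 1156095740032081475120 · 4^{−35} = 1156095740032081475120/1180591620717411303424.
As a reduced fraction: E[X] = 72255983752005092195/73786976294838206464 ≈ 0.97925.
Is E[X] < 1? YES.
Since E[X] < 1, there exists a 4-coloring of K_{912} with no monochromatic K_9; hence R_4(9) > 912.

E[X] = 72255983752005092195/73786976294838206464 ≈ 0.97925; E[X] < 1, so R_4(9) > 912.


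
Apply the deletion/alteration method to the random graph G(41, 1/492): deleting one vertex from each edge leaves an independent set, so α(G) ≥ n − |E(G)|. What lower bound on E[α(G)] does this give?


E[|E(G)|] = C(41, 2)·p = 820 · (1/492) = 5/3.
E[α(G)] ≥ n − E[|E(G)|] = 41 − 5/3 = 118/3.
Numerically: ≈ 39.333333.
(This is only a lower bound; the true E[α(G)] may be larger.)

E[α(G)] ≥ 118/3 ≈ 39.333333.


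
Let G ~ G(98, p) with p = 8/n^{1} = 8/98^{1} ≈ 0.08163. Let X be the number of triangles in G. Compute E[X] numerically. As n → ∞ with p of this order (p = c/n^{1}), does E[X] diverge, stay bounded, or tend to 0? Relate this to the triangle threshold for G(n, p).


Number of potential triangles: C(98, 3) = 152096.
Each occurs with probability p³ ≈ (0.08163)³ ≈ 5.439910e-04.
By linearity: E[X] = C(98, 3)·p³ ≈ 152096 · 5.439910e-04 ≈ 82.7389.
Here α = 1, so p = 8/n is exactly at the triangle threshold p ~ 1/n. Asymptotically E[X] → c³/6 = 8³/6 = 256/3 ≈ 85.3333, a bounded constant. In this regime the triangle count is asymptotically Poisson(c³/6).

E[X] ≈ 82.7389; in regime p = Θ(1/n^{1}) E[X] stays bounded (at the triangle threshold p ~ 1/n).


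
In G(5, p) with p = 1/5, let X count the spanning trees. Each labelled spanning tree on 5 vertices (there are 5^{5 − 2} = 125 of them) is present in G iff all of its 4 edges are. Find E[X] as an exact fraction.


K_5 has 5^{5 − 2} = 125 labelled spanning trees.
For each such spanning tree H, let X_H = 1 if all 4 edges of H are present in G. Then P[X_H = 1] = p^{4} = (1/5)^{4} = 1/625.
By linearity of expectation: E[X] = Σ_H E[X_H] = 125 · p^{4} = 125 · 1/625 = 1/5.
Numerically: E[X] ≈ 0.2.

E[X] = 125 · (1/5)^{4} = 1/5 ≈ 0.2.


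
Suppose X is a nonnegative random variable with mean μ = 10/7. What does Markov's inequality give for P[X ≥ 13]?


μ = E[X] = 10/7, a = 13.
Markov: P[X ≥ 13] ≤ μ/a = (10/7)/13 = 10/91.
Numerically: ≈ 0.1099.
(Since a = 13 > μ = 1.4286, the bound 10/91 is < 1 and informative.)

P[X ≥ 13] ≤ 10/91 ≈ 0.1099.


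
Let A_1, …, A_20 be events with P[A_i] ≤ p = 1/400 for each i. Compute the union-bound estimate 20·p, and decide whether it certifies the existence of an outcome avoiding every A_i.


Union bound: P[∪_{i=1}^{20} A_i] ≤ Σ_i P[A_i] ≤ 20·p = 20·(1/400) = 1/20.
Numerically: 1/20 ≈ 0.05000.
Is 1/20 < 1? YES.
Since P[∪ A_i] ≤ 1/20 < 1, the complement has P[∩ A_i^c] ≥ 1 − 1/20 = 19/20 > 0, so some outcome avoids every A_i.

20·p = 1/20 ≈ 0.05000; existence CERTIFIED by the union bound.


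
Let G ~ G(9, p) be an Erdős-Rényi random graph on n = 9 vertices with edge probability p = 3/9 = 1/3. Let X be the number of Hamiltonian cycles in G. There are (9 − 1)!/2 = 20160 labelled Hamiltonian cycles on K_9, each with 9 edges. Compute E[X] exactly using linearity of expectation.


K_9 has (9 − 1)!/2 = 20160 labelled Hamiltonian cycles.
For each such Hamiltonian cycle H, let X_H = 1 if all 9 edges of H are present in G. Then P[X_H = 1] = p^{9} = (1/3)^{9} = 1/19683.
By linearity: E[X] = Σ_H E[X_H] = 20160 · p^{9} = 20160 · 1/19683 = 2240/2187.
Numerically: E[X] ≈ 1.02.

E[X] = 20160 · (1/3)^{9} = 2240/2187 ≈ 1.02.


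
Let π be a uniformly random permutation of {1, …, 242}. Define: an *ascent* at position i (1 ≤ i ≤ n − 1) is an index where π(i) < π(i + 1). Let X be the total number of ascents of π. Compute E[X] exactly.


Write X = Σ X_I over i = 1, …, 241, with X_I the indicator of one ascent.
There are 241 indicators.
For each fixed i, the pair (π(i), π(i+1)) is a uniformly random ordered pair of distinct values from {1, …, 242}; by symmetry P[π(i) < π(i+1)] = 1/2.
By linearity: E[X] = 241 · (1/2) = (242 − 1) · (1/2) = 241/2 ≈ 120.500.

E[X] = 241/2 = 120.500.


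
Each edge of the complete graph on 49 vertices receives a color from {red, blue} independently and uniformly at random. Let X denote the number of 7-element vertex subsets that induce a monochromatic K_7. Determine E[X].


Let X = Σ_S X_S over the C(49, 7) = 85900584 subsets S of size 7, where X_S = 1 if the K_7 on S is monochromatic.
For a fixed S, the K_7 on S has C(7, 2) = 21 edges. P[all 21 edges red] = (1/2)^21, and likewise for blue, so P[monochromatic] = 2·(1/2)^21 = 2^{1 − 21} = 1/1048576.
By linearity of expectation: E[X] = C(49, 7) · 2^{1 − 21} = 85900584 · 1/1048576 = 10737573/131072.
Numerically: E[X] ≈ 81.921181.

E[X] = C(49,7)·2^(1−C(7,2)) = 10737573/131072 ≈ 81.921181.


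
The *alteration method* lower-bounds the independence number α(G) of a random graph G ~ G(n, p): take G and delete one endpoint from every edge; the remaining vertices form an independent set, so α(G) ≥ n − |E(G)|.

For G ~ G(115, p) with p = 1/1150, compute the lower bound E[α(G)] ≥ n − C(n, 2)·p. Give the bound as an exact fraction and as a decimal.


E[|E(G)|] = C(115, 2)·p = 6555 · (1/1150) = 57/10.
E[α(G)] ≥ n − E[|E(G)|] = 115 − 57/10 = 1093/10.
Numerically: ≈ 109.300000.
(This is only a lower bound; the true E[α(G)] may be larger.)

E[α(G)] ≥ 1093/10 ≈ 109.300000.


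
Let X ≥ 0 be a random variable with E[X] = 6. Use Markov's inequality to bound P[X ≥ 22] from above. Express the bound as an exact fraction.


μ = E[X] = 6, a = 22.
Markov: P[X ≥ 22] ≤ μ/a = (6)/22 = 3/11.
Numerically: ≈ 0.2727.
(Since a = 22 > μ = 6.0000, the bound 3/11 is < 1 and informative.)

P[X ≥ 22] ≤ 3/11 ≈ 0.2727.


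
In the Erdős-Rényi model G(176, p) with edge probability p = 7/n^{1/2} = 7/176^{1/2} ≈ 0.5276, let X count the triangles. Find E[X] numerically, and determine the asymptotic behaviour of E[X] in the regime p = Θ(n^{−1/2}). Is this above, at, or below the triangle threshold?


Number of potential triangles: C(176, 3) = 893200.
Each occurs with probability p³ ≈ (0.5276)³ ≈ 1.469011e-01.
By linearity: E[X] = C(176, 3)·p³ ≈ 893200 · 1.469011e-01 ≈ 131212.0838.
Since α = 1/2 < 1, p = c/n^{1/2} ≫ 1/n is above the triangle threshold p ~ 1/n. Asymptotically E[X] ~ (c³/6)·n^{3(1−α)} = (7³/6)·n^{1.5} → ∞; triangles are abundant w.h.p.

E[X] ≈ 131212.0838; in regime p = Θ(1/n^{1/2}) E[X] diverges (above the triangle threshold p ~ 1/n).


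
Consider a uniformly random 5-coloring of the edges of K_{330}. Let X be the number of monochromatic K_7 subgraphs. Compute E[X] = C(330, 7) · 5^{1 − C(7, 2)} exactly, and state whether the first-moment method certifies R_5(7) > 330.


E[X] = C(330, 7) · 5^{1 − 21} = 79313455049400 · 5^{−20} = 79313455049400/95367431640625.
As a reduced fraction: E[X] = 3172538201976/3814697265625 ≈ 0.83166.
Is E[X] < 1? YES.
Since E[X] < 1, there exists a 5-coloring of K_{330} with no monochromatic K_7; hence R_5(7) > 330.

E[X] = 3172538201976/3814697265625 ≈ 0.83166; E[X] < 1, so R_5(7) > 330.


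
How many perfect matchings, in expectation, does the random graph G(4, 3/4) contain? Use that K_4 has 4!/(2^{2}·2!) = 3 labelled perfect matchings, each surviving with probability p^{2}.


K_4 has 4!/(2^{2}·2!) = 3 labelled perfect matchings.
For each such perfect matching H, let X_H = 1 if all 2 edges of H are present in G. Then P[X_H = 1] = p^{2} = (3/4)^{2} = 9/16.
By linearity of expectation: E[X] = Σ_H E[X_H] = 3 · p^{2} = 3 · 9/16 = 27/16.
Numerically: E[X] ≈ 1.69.

E[X] = 3 · (3/4)^{2} = 27/16 ≈ 1.69.


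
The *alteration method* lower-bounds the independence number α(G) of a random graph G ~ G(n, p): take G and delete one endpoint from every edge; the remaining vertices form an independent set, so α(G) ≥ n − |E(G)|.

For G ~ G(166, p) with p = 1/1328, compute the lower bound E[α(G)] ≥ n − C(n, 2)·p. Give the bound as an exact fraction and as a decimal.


E[|E(G)|] = C(166, 2)·p = 13695 · (1/1328) = 165/16.
E[α(G)] ≥ n − E[|E(G)|] = 166 − 165/16 = 2491/16.
Numerically: ≈ 155.688.
(This is only a lower bound; the true E[α(G)] may be larger.)

E[α(G)] ≥ 2491/16 ≈ 155.688.


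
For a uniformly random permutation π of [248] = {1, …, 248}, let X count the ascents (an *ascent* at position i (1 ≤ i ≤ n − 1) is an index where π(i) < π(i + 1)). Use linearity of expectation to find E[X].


Write X = Σ X_I over i = 1, …, 247, with X_I the indicator of one ascent.
There are 247 indicators.
For each fixed i, the pair (π(i), π(i+1)) is a uniformly random ordered pair of distinct values from {1, …, 248}; by symmetry P[π(i) < π(i+1)] = 1/2.
By linearity: E[X] = 247 · (1/2) = (248 − 1) · (1/2) = 247/2 ≈ 123.500.

E[X] = 247/2 = 123.500.


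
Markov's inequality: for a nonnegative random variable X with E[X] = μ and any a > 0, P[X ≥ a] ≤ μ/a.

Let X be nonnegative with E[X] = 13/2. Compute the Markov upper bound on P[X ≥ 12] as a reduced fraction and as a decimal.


μ = E[X] = 13/2, a = 12.
Markov: P[X ≥ 12] ≤ μ/a = (13/2)/12 = 13/24.
Numerically: ≈ 0.541667.
(Since a = 12 > μ = 6.500000, the bound 13/24 is < 1 and informative.)

P[X ≥ 12] ≤ 13/24 ≈ 0.541667.


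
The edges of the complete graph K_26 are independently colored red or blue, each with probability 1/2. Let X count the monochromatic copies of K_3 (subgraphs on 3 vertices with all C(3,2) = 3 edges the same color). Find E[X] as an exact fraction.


Let X = Σ_S X_S over the C(26, 3) = 2600 subsets S of size 3, where X_S = 1 if the K_3 on S is monochromatic.
For a fixed S, the K_3 on S has C(3, 2) = 3 edges. P[all 3 edges red] = (1/2)^3, and likewise for blue, so P[monochromatic] = 2·(1/2)^3 = 2^{1 − 3} = 1/4.
By linearity: E[X] = C(26, 3) · 2^{1 − 3} = 2600 · 1/4 = 650.
Numerically: E[X] ≈ 650.000.

E[X] = C(26,3)·2^(1−C(3,2)) = 650 ≈ 650.000.


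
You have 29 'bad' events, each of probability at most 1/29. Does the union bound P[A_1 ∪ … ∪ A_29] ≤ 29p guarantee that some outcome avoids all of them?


Union bound: P[∪_{i=1}^{29} A_i] ≤ Σ_i P[A_i] ≤ 29·p = 29·(1/29) = 1.
Numerically: 1 ≈ 1.000000.
Is 1 < 1? NO.
Since the bound 1 is ≥ 1, the union bound is uninformative here; it does NOT by itself certify existence.

29·p = 1 ≈ 1.000000; existence NOT certified by the union bound.


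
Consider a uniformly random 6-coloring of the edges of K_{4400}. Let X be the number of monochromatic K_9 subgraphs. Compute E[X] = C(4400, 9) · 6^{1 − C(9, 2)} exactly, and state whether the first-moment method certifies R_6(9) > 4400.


E[X] = C(4400, 9) · 6^{1 − 36} = 1689489304164437494711163600 · 6^{−35} = 1689489304164437494711163600/1719070799748422591028658176.
As a reduced fraction: E[X] = 105593081510277343419447725/107441924984276411939291136 ≈ 0.983.
Is E[X] < 1? YES.
Since E[X] < 1, there exists a 6-coloring of K_{4400} with no monochromatic K_9; hence R_6(9) > 4400.

E[X] = 105593081510277343419447725/107441924984276411939291136 ≈ 0.983; E[X] < 1, so R_6(9) > 4400.


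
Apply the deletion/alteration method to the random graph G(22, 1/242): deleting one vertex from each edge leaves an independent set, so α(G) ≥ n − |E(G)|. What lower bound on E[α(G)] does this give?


E[|E(G)|] = C(22, 2)·p = 231 · (1/242) = 21/22.
E[α(G)] ≥ n − E[|E(G)|] = 22 − 21/22 = 463/22.
Numerically: ≈ 21.045.
(This is only a lower bound; the true E[α(G)] may be larger.)

E[α(G)] ≥ 463/22 ≈ 21.045.


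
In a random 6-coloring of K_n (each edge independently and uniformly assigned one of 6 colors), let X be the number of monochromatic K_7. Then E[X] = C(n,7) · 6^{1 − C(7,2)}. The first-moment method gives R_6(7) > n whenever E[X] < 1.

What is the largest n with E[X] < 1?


We need C(n, 7) · 6^{1 − 21} < 1, i.e. C(n, 7) < 6^{21 − 1} = 3656158440062976.
Check values of n near the boundary:
  n = 567: C(567, 7) = 3601671315933933; 3601671315933933 < 3656158440062976? YES
  n = 568: C(568, 7) = 3646611956239704; 3646611956239704 < 3656158440062976? YES
  n = 569: C(569, 7) = 3692032389858348; 3692032389858348 < 3656158440062976? NO
  n = 570: C(570, 7) = 3737936877831720; 3737936877831720 < 3656158440062976? NO
The largest n with C(n, 7) < 3656158440062976 is n = 568 (where E[X] = 16882462760369/16926659444736 ≈ 0.997389). Hence R_6(7) > 568, i.e. R_6(7) ≥ 569.

Largest n = 568; hence R_6(7) > 568.


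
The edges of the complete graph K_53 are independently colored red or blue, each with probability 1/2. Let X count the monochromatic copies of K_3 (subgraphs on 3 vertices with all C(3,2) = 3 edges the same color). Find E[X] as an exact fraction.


Let X = Σ_S X_S over the C(53, 3) = 23426 subsets S of size 3, where X_S = 1 if the K_3 on S is monochromatic.
For a fixed S, the K_3 on S has C(3, 2) = 3 edges. P[all 3 edges red] = (1/2)^3, and likewise for blue, so P[monochromatic] = 2·(1/2)^3 = 2^{1 − 3} = 1/4.
Summing: E[X] = C(53, 3) · 2^{1 − 3} = 23426 · 1/4 = 11713/2.
Numerically: E[X] ≈ 5856.50000.

E[X] = C(53,3)·2^(1−C(3,2)) = 11713/2 ≈ 5856.50000.


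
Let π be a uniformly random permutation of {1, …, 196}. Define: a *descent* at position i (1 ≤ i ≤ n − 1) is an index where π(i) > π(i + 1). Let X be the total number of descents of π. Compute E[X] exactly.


Write X = Σ X_I over i = 1, …, 195, with X_I the indicator of one descent.
There are 195 indicators.
For each fixed i, the pair (π(i), π(i+1)) is a uniformly random ordered pair of distinct values from {1, …, 196}; by symmetry P[π(i) > π(i+1)] = 1/2.
By linearity: E[X] = 195 · (1/2) = (196 − 1) · (1/2) = 195/2 ≈ 97.500000.

E[X] = 195/2 = 97.500000.


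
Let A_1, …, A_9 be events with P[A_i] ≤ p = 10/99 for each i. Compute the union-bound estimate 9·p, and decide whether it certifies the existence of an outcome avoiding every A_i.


Union bound: P[∪_{i=1}^{9} A_i] ≤ Σ_i P[A_i] ≤ 9·p = 9·(10/99) = 10/11.
Numerically: 10/11 ≈ 0.90909.
Is 10/11 < 1? YES.
Since P[∪ A_i] ≤ 10/11 < 1, the complement has P[∩ A_i^c] ≥ 1 − 10/11 = 1/11 > 0, so some outcome avoids every A_i.

9·p = 10/11 ≈ 0.90909; existence CERTIFIED by the union bound.


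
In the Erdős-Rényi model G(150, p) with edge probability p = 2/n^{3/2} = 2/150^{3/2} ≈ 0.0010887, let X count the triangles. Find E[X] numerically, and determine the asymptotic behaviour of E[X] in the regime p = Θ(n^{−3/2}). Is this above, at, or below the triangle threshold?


Number of potential triangles: C(150, 3) = 551300.
Each occurs with probability p³ ≈ (0.0010887)³ ≈ 1.2902662e-09.
By linearity: E[X] = C(150, 3)·p³ ≈ 551300 · 1.2902662e-09 ≈ 0.00071.
Since α = 3/2 > 1, p = c/n^{3/2} = o(1/n) is below the triangle threshold p ~ 1/n. Asymptotically E[X] ~ (c³/6)·n^{3(1−α)} = (2³/6)·n^{-1.5} → 0, so by Markov's inequality G has no triangles w.h.p.

E[X] ≈ 0.00071; in regime p = Θ(1/n^{3/2}) E[X] tends to 0 (below the triangle threshold p ~ 1/n).


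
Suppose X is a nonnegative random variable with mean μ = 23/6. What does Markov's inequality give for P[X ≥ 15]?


μ = E[X] = 23/6, a = 15.
Markov: P[X ≥ 15] ≤ μ/a = (23/6)/15 = 23/90.
Numerically: ≈ 0.256.
(Since a = 15 > μ = 3.833, the bound 23/90 is < 1 and informative.)

P[X ≥ 15] ≤ 23/90 ≈ 0.256.


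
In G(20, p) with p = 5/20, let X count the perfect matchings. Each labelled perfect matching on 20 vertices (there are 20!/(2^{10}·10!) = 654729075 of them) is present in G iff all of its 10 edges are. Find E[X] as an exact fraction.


K_20 has 20!/(2^{10}·10!) = 654729075 labelled perfect matchings.
For each such perfect matching H, let X_H = 1 if all 10 edges of H are present in G. Then P[X_H = 1] = p^{10} = (1/4)^{10} = 1/1048576.
By linearity of expectation: E[X] = Σ_H E[X_H] = 654729075 · p^{10} = 654729075 · 1/1048576 = 654729075/1048576.
Numerically: E[X] ≈ 624.4.

E[X] = 654729075 · (1/4)^{10} = 654729075/1048576 ≈ 624.4.


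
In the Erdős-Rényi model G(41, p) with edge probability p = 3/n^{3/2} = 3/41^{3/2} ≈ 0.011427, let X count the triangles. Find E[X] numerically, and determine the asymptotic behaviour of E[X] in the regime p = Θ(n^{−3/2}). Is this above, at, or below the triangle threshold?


Number of potential triangles: C(41, 3) = 10660.
Each occurs with probability p³ ≈ (0.011427)³ ≈ 1.4922322e-06.
By linearity: E[X] = C(41, 3)·p³ ≈ 10660 · 1.4922322e-06 ≈ 0.01591.
Since α = 3/2 > 1, p = c/n^{3/2} = o(1/n) is below the triangle threshold p ~ 1/n. Asymptotically E[X] ~ (c³/6)·n^{3(1−α)} = (3³/6)·n^{-1.5} → 0, so by Markov's inequality G has no triangles w.h.p.

E[X] ≈ 0.01591; in regime p = Θ(1/n^{3/2}) E[X] tends to 0 (below the triangle threshold p ~ 1/n).


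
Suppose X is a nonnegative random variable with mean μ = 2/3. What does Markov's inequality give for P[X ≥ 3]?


μ = E[X] = 2/3, a = 3.
Markov: P[X ≥ 3] ≤ μ/a = (2/3)/3 = 2/9.
Numerically: ≈ 0.222222.
(Since a = 3 > μ = 0.666667, the bound 2/9 is < 1 and informative.)

P[X ≥ 3] ≤ 2/9 ≈ 0.222222.


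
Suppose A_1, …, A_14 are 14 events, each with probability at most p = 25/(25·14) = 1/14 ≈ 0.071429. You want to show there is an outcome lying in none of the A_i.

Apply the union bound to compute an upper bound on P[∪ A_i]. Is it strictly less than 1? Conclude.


Union bound: P[∪_{i=1}^{14} A_i] ≤ Σ_i P[A_i] ≤ 14·p = 14·(1/14) = 1.
Numerically: 1 ≈ 1.000000.
Is 1 < 1? NO.
Since the bound 1 is ≥ 1, the union bound is uninformative here; it does NOT by itself certify existence.

14·p = 1 ≈ 1.000000; existence NOT certified by the union bound.


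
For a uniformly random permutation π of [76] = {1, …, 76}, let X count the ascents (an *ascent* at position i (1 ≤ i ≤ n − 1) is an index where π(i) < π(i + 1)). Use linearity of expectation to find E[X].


Write X = Σ X_I over i = 1, …, 75, with X_I the indicator of one ascent.
There are 75 indicators.
For each fixed i, the pair (π(i), π(i+1)) is a uniformly random ordered pair of distinct values from {1, …, 76}; by symmetry P[π(i) < π(i+1)] = 1/2.
By linearity: E[X] = 75 · (1/2) = (76 − 1) · (1/2) = 75/2 ≈ 37.50000.

E[X] = 75/2 = 37.50000.


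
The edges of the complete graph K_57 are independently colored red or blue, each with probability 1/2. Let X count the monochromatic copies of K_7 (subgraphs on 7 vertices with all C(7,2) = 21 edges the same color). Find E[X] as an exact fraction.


Let X = Σ_S X_S over the C(57, 7) = 264385836 subsets S of size 7, where X_S = 1 if the K_7 on S is monochromatic.
For a fixed S, the K_7 on S has C(7, 2) = 21 edges. P[all 21 edges red] = (1/2)^21, and likewise for blue, so P[monochromatic] = 2·(1/2)^21 = 2^{1 − 21} = 1/1048576.
Summing: E[X] = C(57, 7) · 2^{1 − 21} = 264385836 · 1/1048576 = 66096459/262144.
Numerically: E[X] ≈ 252.137981.

E[X] = C(57,7)·2^(1−C(7,2)) = 66096459/262144 ≈ 252.137981.


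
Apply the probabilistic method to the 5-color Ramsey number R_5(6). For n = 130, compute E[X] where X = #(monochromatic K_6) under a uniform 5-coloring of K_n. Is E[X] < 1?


E[X] = C(130, 6) · 5^{1 − 15} = 5963412000 · 5^{−14} = 5963412000/6103515625.
As a reduced fraction: E[X] = 47707296/48828125 ≈ 0.977.
Is E[X] < 1? YES.
Since E[X] < 1, there exists a 5-coloring of K_{130} with no monochromatic K_6; hence R_5(6) > 130.

E[X] = 47707296/48828125 ≈ 0.977; E[X] < 1, so R_5(6) > 130.


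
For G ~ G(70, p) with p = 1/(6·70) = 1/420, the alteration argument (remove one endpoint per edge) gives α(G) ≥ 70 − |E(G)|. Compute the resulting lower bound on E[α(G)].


E[|E(G)|] = C(70, 2)·p = 2415 · (1/420) = 23/4.
E[α(G)] ≥ n − E[|E(G)|] = 70 − 23/4 = 257/4.
Numerically: ≈ 64.25000.
(This is only a lower bound; the true E[α(G)] may be larger.)

E[α(G)] ≥ 257/4 ≈ 64.25000.


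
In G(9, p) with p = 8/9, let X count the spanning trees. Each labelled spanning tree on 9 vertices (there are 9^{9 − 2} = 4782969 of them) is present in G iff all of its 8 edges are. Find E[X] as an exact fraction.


K_9 has 9^{9 − 2} = 4782969 labelled spanning trees.
For each such spanning tree H, let X_H = 1 if all 8 edges of H are present in G. Then P[X_H = 1] = p^{8} = (8/9)^{8} = 16777216/43046721.
By linearity: E[X] = Σ_H E[X_H] = 4782969 · p^{8} = 4782969 · 16777216/43046721 = 16777216/9.
Numerically: E[X] ≈ 1.86e+06.

E[X] = 4782969 · (8/9)^{8} = 16777216/9 ≈ 1.86e+06.


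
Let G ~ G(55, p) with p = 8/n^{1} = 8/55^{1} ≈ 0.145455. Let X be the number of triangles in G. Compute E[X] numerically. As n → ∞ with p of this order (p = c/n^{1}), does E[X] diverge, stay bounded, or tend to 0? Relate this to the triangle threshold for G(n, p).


Number of potential triangles: C(55, 3) = 26235.
Each occurs with probability p³ ≈ (0.145455)³ ≈ 3.07738542e-03.
By linearity: E[X] = C(55, 3)·p³ ≈ 26235 · 3.07738542e-03 ≈ 80.735207.
Here α = 1, so p = 8/n is exactly at the triangle threshold p ~ 1/n. Asymptotically E[X] → c³/6 = 8³/6 = 256/3 ≈ 85.333333, a bounded constant. In this regime the triangle count is asymptotically Poisson(c³/6).

E[X] ≈ 80.735207; in regime p = Θ(1/n^{1}) E[X] stays bounded (at the triangle threshold p ~ 1/n).


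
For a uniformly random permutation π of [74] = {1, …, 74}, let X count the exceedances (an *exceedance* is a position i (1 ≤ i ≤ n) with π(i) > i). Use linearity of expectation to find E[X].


Write X = Σ_{i=1}^{74} X_i, where X_i = 1_{π(i) > i}.
For each fixed i, π(i) is uniform over {1, …, 74} (marginal of a uniform permutation), so P[π(i) > i] = (n − i)/n. Summing: Σ_{i=1}^{74} (n − i)/n = (0 + 1 + … + 73)/74 = 74(74 − 1)/(2·74) = (74 − 1)/2.
Hence E[X] = Σ_{i=1}^{74} (74 − i)/74 = 73/2 ≈ 36.5000.

E[X] = 73/2 = 36.5000.


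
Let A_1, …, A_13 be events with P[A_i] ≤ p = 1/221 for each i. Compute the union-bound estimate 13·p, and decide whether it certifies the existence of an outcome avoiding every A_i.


Union bound: P[∪_{i=1}^{13} A_i] ≤ Σ_i P[A_i] ≤ 13·p = 13·(1/221) = 1/17.
Numerically: 1/17 ≈ 0.0588.
Is 1/17 < 1? YES.
Since P[∪ A_i] ≤ 1/17 < 1, the complement has P[∩ A_i^c] ≥ 1 − 1/17 = 16/17 > 0, so some outcome avoids every A_i.

13·p = 1/17 ≈ 0.0588; existence CERTIFIED by the union bound.


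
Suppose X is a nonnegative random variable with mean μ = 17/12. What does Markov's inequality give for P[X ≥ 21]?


μ = E[X] = 17/12, a = 21.
Markov: P[X ≥ 21] ≤ μ/a = (17/12)/21 = 17/252.
Numerically: ≈ 0.067.
(Since a = 21 > μ = 1.417, the bound 17/252 is < 1 and informative.)

P[X ≥ 21] ≤ 17/252 ≈ 0.067.


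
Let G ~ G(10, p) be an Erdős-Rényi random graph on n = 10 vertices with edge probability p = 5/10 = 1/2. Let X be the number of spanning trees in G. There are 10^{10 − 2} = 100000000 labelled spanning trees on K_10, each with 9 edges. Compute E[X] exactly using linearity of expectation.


K_10 has 10^{10 − 2} = 100000000 labelled spanning trees.
For each such spanning tree H, let X_H = 1 if all 9 edges of H are present in G. Then P[X_H = 1] = p^{9} = (1/2)^{9} = 1/512.
Summing the indicators: E[X] = Σ_H E[X_H] = 100000000 · p^{9} = 100000000 · 1/512 = 390625/2.
Numerically: E[X] ≈ 1.95e+05.

E[X] = 100000000 · (1/2)^{9} = 390625/2 ≈ 1.95e+05.


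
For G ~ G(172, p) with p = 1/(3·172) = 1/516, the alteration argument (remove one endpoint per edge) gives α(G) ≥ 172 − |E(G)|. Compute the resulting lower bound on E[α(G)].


E[|E(G)|] = C(172, 2)·p = 14706 · (1/516) = 57/2.
E[α(G)] ≥ n − E[|E(G)|] = 172 − 57/2 = 287/2.
Numerically: ≈ 143.500000.
(This is only a lower bound; the true E[α(G)] may be larger.)

E[α(G)] ≥ 287/2 ≈ 143.500000.


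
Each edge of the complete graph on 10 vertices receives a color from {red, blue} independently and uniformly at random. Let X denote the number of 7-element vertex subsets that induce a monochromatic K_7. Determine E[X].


Let X = Σ_S X_S over the C(10, 7) = 120 subsets S of size 7, where X_S = 1 if the K_7 on S is monochromatic.
For a fixed S, the K_7 on S has C(7, 2) = 21 edges. P[all 21 edges red] = (1/2)^21, and likewise for blue, so P[monochromatic] = 2·(1/2)^21 = 2^{1 − 21} = 1/1048576.
By linearity of expectation: E[X] = C(10, 7) · 2^{1 − 21} = 120 · 1/1048576 = 15/131072.
Numerically: E[X] ≈ 0.000.

E[X] = C(10,7)·2^(1−C(7,2)) = 15/131072 ≈ 0.000.


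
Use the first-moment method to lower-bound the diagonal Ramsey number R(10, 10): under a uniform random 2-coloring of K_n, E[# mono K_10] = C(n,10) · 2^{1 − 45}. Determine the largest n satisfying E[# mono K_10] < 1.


We need C(n, 10) · 2^{1 − 45} < 1, i.e. C(n, 10) < 2^{45 − 1} = 17592186044416.
Check values of n near the boundary:
  n = 96: C(96, 10) = 11279926456656; 11279926456656 < 17592186044416? YES
  n = 97: C(97, 10) = 12576469727536; 12576469727536 < 17592186044416? YES
  n = 98: C(98, 10) = 14005614014756; 14005614014756 < 17592186044416? YES
  n = 99: C(99, 10) = 15579278510796; 15579278510796 < 17592186044416? YES
  n = 100: C(100, 10) = 17310309456440; 17310309456440 < 17592186044416? YES
  n = 101: C(101, 10) = 19212541264840; 19212541264840 < 17592186044416? NO
  n = 102: C(102, 10) = 21300860967540; 21300860967540 < 17592186044416? NO
  n = 103: C(103, 10) = 23591276125340; 23591276125340 < 17592186044416? NO
The largest n with C(n, 10) < 17592186044416 is n = 100 (where E[X] = 2163788682055/2199023255552 ≈ 0.983977). Hence R(10, 10) > 100, i.e. R(10, 10) ≥ 101.

Largest n = 100; hence R(10, 10) > 100.


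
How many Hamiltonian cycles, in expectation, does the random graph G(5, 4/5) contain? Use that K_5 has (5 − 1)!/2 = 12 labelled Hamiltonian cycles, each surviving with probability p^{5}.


K_5 has (5 − 1)!/2 = 12 labelled Hamiltonian cycles.
For each such Hamiltonian cycle H, let X_H = 1 if all 5 edges of H are present in G. Then P[X_H = 1] = p^{5} = (4/5)^{5} = 1024/3125.
By linearity of expectation: E[X] = Σ_H E[X_H] = 12 · p^{5} = 12 · 1024/3125 = 12288/3125.
Numerically: E[X] ≈ 3.932.

E[X] = 12 · (4/5)^{5} = 12288/3125 ≈ 3.932.


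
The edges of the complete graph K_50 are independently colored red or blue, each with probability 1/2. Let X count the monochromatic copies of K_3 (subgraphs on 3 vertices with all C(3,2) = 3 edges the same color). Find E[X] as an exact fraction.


Let X = Σ_S X_S over the C(50, 3) = 19600 subsets S of size 3, where X_S = 1 if the K_3 on S is monochromatic.
For a fixed S, the K_3 on S has C(3, 2) = 3 edges. P[all 3 edges red] = (1/2)^3, and likewise for blue, so P[monochromatic] = 2·(1/2)^3 = 2^{1 − 3} = 1/4.
By linearity of expectation: E[X] = C(50, 3) · 2^{1 − 3} = 19600 · 1/4 = 4900.
Numerically: E[X] ≈ 4900.000000.

E[X] = C(50,3)·2^(1−C(3,2)) = 4900 ≈ 4900.000000.


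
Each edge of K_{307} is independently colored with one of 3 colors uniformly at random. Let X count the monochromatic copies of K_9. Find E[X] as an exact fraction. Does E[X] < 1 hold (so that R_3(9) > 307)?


E[X] = C(307, 9) · 3^{1 − 36} = 59303278327292350 · 3^{−35} = 59303278327292350/50031545098999707.
As a reduced fraction: E[X] = 59303278327292350/50031545098999707 ≈ 1.185.
Is E[X] < 1? NO.
Since E[X] ≥ 1, the first-moment bound is inconclusive at n = 307; it does NOT by itself certify R_3(9) > 307.

E[X] = 59303278327292350/50031545098999707 ≈ 1.185; E[X] ≥ 1; first-moment method inconclusive here.


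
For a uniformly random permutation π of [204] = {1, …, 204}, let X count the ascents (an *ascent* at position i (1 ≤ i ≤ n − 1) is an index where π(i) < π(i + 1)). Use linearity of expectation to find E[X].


Write X = Σ X_I over i = 1, …, 203, with X_I the indicator of one ascent.
There are 203 indicators.
For each fixed i, the pair (π(i), π(i+1)) is a uniformly random ordered pair of distinct values from {1, …, 204}; by symmetry P[π(i) < π(i+1)] = 1/2.
By linearity: E[X] = 203 · (1/2) = (204 − 1) · (1/2) = 203/2 ≈ 101.500000.

E[X] = 203/2 = 101.500000.


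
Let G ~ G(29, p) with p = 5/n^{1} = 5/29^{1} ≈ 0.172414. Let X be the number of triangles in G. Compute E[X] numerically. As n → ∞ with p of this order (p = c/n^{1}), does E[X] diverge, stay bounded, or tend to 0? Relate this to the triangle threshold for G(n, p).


Number of potential triangles: C(29, 3) = 3654.
Each occurs with probability p³ ≈ (0.172414)³ ≈ 5.12526139e-03.
By linearity: E[X] = C(29, 3)·p³ ≈ 3654 · 5.12526139e-03 ≈ 18.727705.
Here α = 1, so p = 5/n is exactly at the triangle threshold p ~ 1/n. Asymptotically E[X] → c³/6 = 5³/6 = 125/6 ≈ 20.833333, a bounded constant. In this regime the triangle count is asymptotically Poisson(c³/6).

E[X] ≈ 18.727705; in regime p = Θ(1/n^{1}) E[X] stays bounded (at the triangle threshold p ~ 1/n).


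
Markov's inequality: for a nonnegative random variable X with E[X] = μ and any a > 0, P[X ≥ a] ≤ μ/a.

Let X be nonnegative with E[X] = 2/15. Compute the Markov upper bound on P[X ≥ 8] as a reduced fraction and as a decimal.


μ = E[X] = 2/15, a = 8.
Markov: P[X ≥ 8] ≤ μ/a = (2/15)/8 = 1/60.
Numerically: ≈ 0.0167.
(Since a = 8 > μ = 0.1333, the bound 1/60 is < 1 and informative.)

P[X ≥ 8] ≤ 1/60 ≈ 0.0167.


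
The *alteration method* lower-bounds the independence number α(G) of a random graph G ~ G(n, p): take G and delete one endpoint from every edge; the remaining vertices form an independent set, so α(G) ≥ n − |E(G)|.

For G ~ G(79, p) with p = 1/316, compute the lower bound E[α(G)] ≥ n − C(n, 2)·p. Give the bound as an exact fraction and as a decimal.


E[|E(G)|] = C(79, 2)·p = 3081 · (1/316) = 39/4.
E[α(G)] ≥ n − E[|E(G)|] = 79 − 39/4 = 277/4.
Numerically: ≈ 69.2500.
(This is only a lower bound; the true E[α(G)] may be larger.)

E[α(G)] ≥ 277/4 ≈ 69.2500.


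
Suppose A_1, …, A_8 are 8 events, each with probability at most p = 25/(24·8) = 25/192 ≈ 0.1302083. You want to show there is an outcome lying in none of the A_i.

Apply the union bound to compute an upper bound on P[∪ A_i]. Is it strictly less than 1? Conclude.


Union bound: P[∪_{i=1}^{8} A_i] ≤ Σ_i P[A_i] ≤ 8·p = 8·(25/192) = 25/24.
Numerically: 25/24 ≈ 1.0416667.
Is 25/24 < 1? NO.
Since the bound 25/24 is ≥ 1, the union bound is uninformative here; it does NOT by itself certify existence.

8·p = 25/24 ≈ 1.0416667; existence NOT certified by the union bound.


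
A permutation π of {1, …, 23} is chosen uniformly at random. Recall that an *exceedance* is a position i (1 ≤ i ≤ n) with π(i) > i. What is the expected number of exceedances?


Write X = Σ_{i=1}^{23} X_i, where X_i = 1_{π(i) > i}.
For each fixed i, π(i) is uniform over {1, …, 23} (marginal of a uniform permutation), so P[π(i) > i] = (n − i)/n. Summing: Σ_{i=1}^{23} (n − i)/n = (0 + 1 + … + 22)/23 = 23(23 − 1)/(2·23) = (23 − 1)/2.
Hence E[X] = Σ_{i=1}^{23} (23 − i)/23 = 11 ≈ 11.00000.

E[X] = 11 = 11.00000.


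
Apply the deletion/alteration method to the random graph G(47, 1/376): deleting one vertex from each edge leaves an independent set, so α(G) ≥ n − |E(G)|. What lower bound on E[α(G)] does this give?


E[|E(G)|] = C(47, 2)·p = 1081 · (1/376) = 23/8.
E[α(G)] ≥ n − E[|E(G)|] = 47 − 23/8 = 353/8.
Numerically: ≈ 44.12500.
(This is only a lower bound; the true E[α(G)] may be larger.)

E[α(G)] ≥ 353/8 ≈ 44.12500.


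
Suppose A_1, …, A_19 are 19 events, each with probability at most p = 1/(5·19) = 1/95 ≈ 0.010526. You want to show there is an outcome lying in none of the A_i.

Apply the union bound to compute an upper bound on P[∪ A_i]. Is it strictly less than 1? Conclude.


Union bound: P[∪_{i=1}^{19} A_i] ≤ Σ_i P[A_i] ≤ 19·p = 19·(1/95) = 1/5.
Numerically: 1/5 ≈ 0.200000.
Is 1/5 < 1? YES.
Since P[∪ A_i] ≤ 1/5 < 1, the complement has P[∩ A_i^c] ≥ 1 − 1/5 = 4/5 > 0, so some outcome avoids every A_i.

19·p = 1/5 ≈ 0.200000; existence CERTIFIED by the union bound.


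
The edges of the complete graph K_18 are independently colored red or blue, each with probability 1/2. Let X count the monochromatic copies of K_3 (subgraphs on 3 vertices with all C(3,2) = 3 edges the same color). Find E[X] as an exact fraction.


Let X = Σ_S X_S over the C(18, 3) = 816 subsets S of size 3, where X_S = 1 if the K_3 on S is monochromatic.
For a fixed S, the K_3 on S has C(3, 2) = 3 edges. P[all 3 edges red] = (1/2)^3, and likewise for blue, so P[monochromatic] = 2·(1/2)^3 = 2^{1 − 3} = 1/4.
Summing: E[X] = C(18, 3) · 2^{1 − 3} = 816 · 1/4 = 204.
Numerically: E[X] ≈ 204.000.

E[X] = C(18,3)·2^(1−C(3,2)) = 204 ≈ 204.000.


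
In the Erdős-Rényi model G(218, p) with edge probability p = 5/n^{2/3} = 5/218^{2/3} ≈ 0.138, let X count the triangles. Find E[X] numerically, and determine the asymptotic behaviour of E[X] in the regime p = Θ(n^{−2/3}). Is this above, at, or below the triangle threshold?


Number of potential triangles: C(218, 3) = 1703016.
Each occurs with probability p³ ≈ (0.138)³ ≈ 2.630250e-03.
By linearity: E[X] = C(218, 3)·p³ ≈ 1703016 · 2.630250e-03 ≈ 4479.3578.
Since α = 2/3 < 1, p = c/n^{2/3} ≫ 1/n is above the triangle threshold p ~ 1/n. Asymptotically E[X] ~ (c³/6)·n^{3(1−α)} = (5³/6)·n^{1} → ∞; triangles are abundant w.h.p.

E[X] ≈ 4479.3578; in regime p = Θ(1/n^{2/3}) E[X] diverges (above the triangle threshold p ~ 1/n).
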